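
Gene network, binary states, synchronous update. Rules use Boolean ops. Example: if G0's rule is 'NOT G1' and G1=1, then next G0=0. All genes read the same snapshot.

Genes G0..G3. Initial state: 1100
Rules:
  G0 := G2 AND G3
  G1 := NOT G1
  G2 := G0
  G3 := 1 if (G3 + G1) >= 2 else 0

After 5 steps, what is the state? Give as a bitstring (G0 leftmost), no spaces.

Step 1: G0=G2&G3=0&0=0 G1=NOT G1=NOT 1=0 G2=G0=1 G3=(0+1>=2)=0 -> 0010
Step 2: G0=G2&G3=1&0=0 G1=NOT G1=NOT 0=1 G2=G0=0 G3=(0+0>=2)=0 -> 0100
Step 3: G0=G2&G3=0&0=0 G1=NOT G1=NOT 1=0 G2=G0=0 G3=(0+1>=2)=0 -> 0000
Step 4: G0=G2&G3=0&0=0 G1=NOT G1=NOT 0=1 G2=G0=0 G3=(0+0>=2)=0 -> 0100
Step 5: G0=G2&G3=0&0=0 G1=NOT G1=NOT 1=0 G2=G0=0 G3=(0+1>=2)=0 -> 0000

0000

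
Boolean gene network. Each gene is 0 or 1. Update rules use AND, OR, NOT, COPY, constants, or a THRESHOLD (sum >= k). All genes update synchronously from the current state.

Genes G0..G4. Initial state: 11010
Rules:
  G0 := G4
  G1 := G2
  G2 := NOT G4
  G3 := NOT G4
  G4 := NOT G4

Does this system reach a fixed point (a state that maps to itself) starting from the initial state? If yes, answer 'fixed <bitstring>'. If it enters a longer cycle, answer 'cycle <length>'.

Step 0: 11010
Step 1: G0=G4=0 G1=G2=0 G2=NOT G4=NOT 0=1 G3=NOT G4=NOT 0=1 G4=NOT G4=NOT 0=1 -> 00111
Step 2: G0=G4=1 G1=G2=1 G2=NOT G4=NOT 1=0 G3=NOT G4=NOT 1=0 G4=NOT G4=NOT 1=0 -> 11000
Step 3: G0=G4=0 G1=G2=0 G2=NOT G4=NOT 0=1 G3=NOT G4=NOT 0=1 G4=NOT G4=NOT 0=1 -> 00111
Cycle of length 2 starting at step 1 -> no fixed point

Answer: cycle 2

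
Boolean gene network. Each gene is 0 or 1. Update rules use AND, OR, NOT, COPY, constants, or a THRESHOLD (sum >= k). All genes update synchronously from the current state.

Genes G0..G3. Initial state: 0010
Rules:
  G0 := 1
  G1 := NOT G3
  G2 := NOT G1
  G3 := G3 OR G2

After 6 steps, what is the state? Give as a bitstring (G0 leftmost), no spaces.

Step 1: G0=1(const) G1=NOT G3=NOT 0=1 G2=NOT G1=NOT 0=1 G3=G3|G2=0|1=1 -> 1111
Step 2: G0=1(const) G1=NOT G3=NOT 1=0 G2=NOT G1=NOT 1=0 G3=G3|G2=1|1=1 -> 1001
Step 3: G0=1(const) G1=NOT G3=NOT 1=0 G2=NOT G1=NOT 0=1 G3=G3|G2=1|0=1 -> 1011
Step 4: G0=1(const) G1=NOT G3=NOT 1=0 G2=NOT G1=NOT 0=1 G3=G3|G2=1|1=1 -> 1011
Step 5: G0=1(const) G1=NOT G3=NOT 1=0 G2=NOT G1=NOT 0=1 G3=G3|G2=1|1=1 -> 1011
Step 6: G0=1(const) G1=NOT G3=NOT 1=0 G2=NOT G1=NOT 0=1 G3=G3|G2=1|1=1 -> 1011

1011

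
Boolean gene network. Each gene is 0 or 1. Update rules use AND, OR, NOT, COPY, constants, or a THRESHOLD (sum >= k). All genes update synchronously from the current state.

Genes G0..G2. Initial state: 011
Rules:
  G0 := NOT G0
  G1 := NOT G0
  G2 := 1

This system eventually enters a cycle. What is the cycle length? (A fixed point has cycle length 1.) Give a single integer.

Step 0: 011
Step 1: G0=NOT G0=NOT 0=1 G1=NOT G0=NOT 0=1 G2=1(const) -> 111
Step 2: G0=NOT G0=NOT 1=0 G1=NOT G0=NOT 1=0 G2=1(const) -> 001
Step 3: G0=NOT G0=NOT 0=1 G1=NOT G0=NOT 0=1 G2=1(const) -> 111
State from step 3 equals state from step 1 -> cycle length 2

Answer: 2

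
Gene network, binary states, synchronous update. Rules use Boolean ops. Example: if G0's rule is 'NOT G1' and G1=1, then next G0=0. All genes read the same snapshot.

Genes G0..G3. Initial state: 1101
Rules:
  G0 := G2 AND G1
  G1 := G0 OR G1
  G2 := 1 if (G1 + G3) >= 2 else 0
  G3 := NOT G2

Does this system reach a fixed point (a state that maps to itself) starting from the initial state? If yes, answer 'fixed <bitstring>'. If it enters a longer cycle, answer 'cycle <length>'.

Step 0: 1101
Step 1: G0=G2&G1=0&1=0 G1=G0|G1=1|1=1 G2=(1+1>=2)=1 G3=NOT G2=NOT 0=1 -> 0111
Step 2: G0=G2&G1=1&1=1 G1=G0|G1=0|1=1 G2=(1+1>=2)=1 G3=NOT G2=NOT 1=0 -> 1110
Step 3: G0=G2&G1=1&1=1 G1=G0|G1=1|1=1 G2=(1+0>=2)=0 G3=NOT G2=NOT 1=0 -> 1100
Step 4: G0=G2&G1=0&1=0 G1=G0|G1=1|1=1 G2=(1+0>=2)=0 G3=NOT G2=NOT 0=1 -> 0101
Step 5: G0=G2&G1=0&1=0 G1=G0|G1=0|1=1 G2=(1+1>=2)=1 G3=NOT G2=NOT 0=1 -> 0111
Cycle of length 4 starting at step 1 -> no fixed point

Answer: cycle 4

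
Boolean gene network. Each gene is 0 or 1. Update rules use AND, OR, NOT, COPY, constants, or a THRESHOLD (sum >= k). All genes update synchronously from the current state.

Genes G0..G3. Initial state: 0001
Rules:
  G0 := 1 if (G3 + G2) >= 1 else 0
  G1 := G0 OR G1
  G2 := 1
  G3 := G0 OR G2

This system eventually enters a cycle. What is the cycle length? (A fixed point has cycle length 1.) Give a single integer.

Step 0: 0001
Step 1: G0=(1+0>=1)=1 G1=G0|G1=0|0=0 G2=1(const) G3=G0|G2=0|0=0 -> 1010
Step 2: G0=(0+1>=1)=1 G1=G0|G1=1|0=1 G2=1(const) G3=G0|G2=1|1=1 -> 1111
Step 3: G0=(1+1>=1)=1 G1=G0|G1=1|1=1 G2=1(const) G3=G0|G2=1|1=1 -> 1111
State from step 3 equals state from step 2 -> cycle length 1

Answer: 1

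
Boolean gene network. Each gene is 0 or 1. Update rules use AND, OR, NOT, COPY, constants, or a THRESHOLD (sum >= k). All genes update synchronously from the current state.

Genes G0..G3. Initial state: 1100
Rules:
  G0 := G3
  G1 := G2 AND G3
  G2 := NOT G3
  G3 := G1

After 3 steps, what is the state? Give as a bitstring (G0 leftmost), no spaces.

Step 1: G0=G3=0 G1=G2&G3=0&0=0 G2=NOT G3=NOT 0=1 G3=G1=1 -> 0011
Step 2: G0=G3=1 G1=G2&G3=1&1=1 G2=NOT G3=NOT 1=0 G3=G1=0 -> 1100
Step 3: G0=G3=0 G1=G2&G3=0&0=0 G2=NOT G3=NOT 0=1 G3=G1=1 -> 0011

0011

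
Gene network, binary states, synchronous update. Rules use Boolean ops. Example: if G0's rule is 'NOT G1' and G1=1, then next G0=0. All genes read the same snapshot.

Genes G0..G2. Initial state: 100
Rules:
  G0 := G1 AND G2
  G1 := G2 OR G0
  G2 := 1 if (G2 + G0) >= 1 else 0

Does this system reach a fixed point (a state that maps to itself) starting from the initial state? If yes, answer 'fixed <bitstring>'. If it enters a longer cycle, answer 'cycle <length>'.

Step 0: 100
Step 1: G0=G1&G2=0&0=0 G1=G2|G0=0|1=1 G2=(0+1>=1)=1 -> 011
Step 2: G0=G1&G2=1&1=1 G1=G2|G0=1|0=1 G2=(1+0>=1)=1 -> 111
Step 3: G0=G1&G2=1&1=1 G1=G2|G0=1|1=1 G2=(1+1>=1)=1 -> 111
Fixed point reached at step 2: 111

Answer: fixed 111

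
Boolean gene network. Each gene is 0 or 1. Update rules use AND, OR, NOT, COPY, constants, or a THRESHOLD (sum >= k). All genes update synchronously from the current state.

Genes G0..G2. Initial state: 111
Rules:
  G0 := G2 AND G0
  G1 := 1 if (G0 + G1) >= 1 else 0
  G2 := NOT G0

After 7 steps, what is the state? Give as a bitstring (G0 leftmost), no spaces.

Step 1: G0=G2&G0=1&1=1 G1=(1+1>=1)=1 G2=NOT G0=NOT 1=0 -> 110
Step 2: G0=G2&G0=0&1=0 G1=(1+1>=1)=1 G2=NOT G0=NOT 1=0 -> 010
Step 3: G0=G2&G0=0&0=0 G1=(0+1>=1)=1 G2=NOT G0=NOT 0=1 -> 011
Step 4: G0=G2&G0=1&0=0 G1=(0+1>=1)=1 G2=NOT G0=NOT 0=1 -> 011
Step 5: G0=G2&G0=1&0=0 G1=(0+1>=1)=1 G2=NOT G0=NOT 0=1 -> 011
Step 6: G0=G2&G0=1&0=0 G1=(0+1>=1)=1 G2=NOT G0=NOT 0=1 -> 011
Step 7: G0=G2&G0=1&0=0 G1=(0+1>=1)=1 G2=NOT G0=NOT 0=1 -> 011

011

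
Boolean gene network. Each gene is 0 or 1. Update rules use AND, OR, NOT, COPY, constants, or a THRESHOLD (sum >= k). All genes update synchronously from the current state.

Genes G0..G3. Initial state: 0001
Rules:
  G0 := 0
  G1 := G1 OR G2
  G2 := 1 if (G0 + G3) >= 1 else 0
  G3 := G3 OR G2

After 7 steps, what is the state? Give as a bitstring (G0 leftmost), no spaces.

Step 1: G0=0(const) G1=G1|G2=0|0=0 G2=(0+1>=1)=1 G3=G3|G2=1|0=1 -> 0011
Step 2: G0=0(const) G1=G1|G2=0|1=1 G2=(0+1>=1)=1 G3=G3|G2=1|1=1 -> 0111
Step 3: G0=0(const) G1=G1|G2=1|1=1 G2=(0+1>=1)=1 G3=G3|G2=1|1=1 -> 0111
Step 4: G0=0(const) G1=G1|G2=1|1=1 G2=(0+1>=1)=1 G3=G3|G2=1|1=1 -> 0111
Step 5: G0=0(const) G1=G1|G2=1|1=1 G2=(0+1>=1)=1 G3=G3|G2=1|1=1 -> 0111
Step 6: G0=0(const) G1=G1|G2=1|1=1 G2=(0+1>=1)=1 G3=G3|G2=1|1=1 -> 0111
Step 7: G0=0(const) G1=G1|G2=1|1=1 G2=(0+1>=1)=1 G3=G3|G2=1|1=1 -> 0111

0111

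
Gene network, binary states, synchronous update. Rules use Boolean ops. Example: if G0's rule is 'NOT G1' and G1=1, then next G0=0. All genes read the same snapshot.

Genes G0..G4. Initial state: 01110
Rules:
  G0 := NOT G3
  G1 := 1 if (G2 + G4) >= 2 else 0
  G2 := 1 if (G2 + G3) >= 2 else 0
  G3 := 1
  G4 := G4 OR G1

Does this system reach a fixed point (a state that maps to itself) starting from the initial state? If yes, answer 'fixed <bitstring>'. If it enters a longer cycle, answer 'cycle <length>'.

Step 0: 01110
Step 1: G0=NOT G3=NOT 1=0 G1=(1+0>=2)=0 G2=(1+1>=2)=1 G3=1(const) G4=G4|G1=0|1=1 -> 00111
Step 2: G0=NOT G3=NOT 1=0 G1=(1+1>=2)=1 G2=(1+1>=2)=1 G3=1(const) G4=G4|G1=1|0=1 -> 01111
Step 3: G0=NOT G3=NOT 1=0 G1=(1+1>=2)=1 G2=(1+1>=2)=1 G3=1(const) G4=G4|G1=1|1=1 -> 01111
Fixed point reached at step 2: 01111

Answer: fixed 01111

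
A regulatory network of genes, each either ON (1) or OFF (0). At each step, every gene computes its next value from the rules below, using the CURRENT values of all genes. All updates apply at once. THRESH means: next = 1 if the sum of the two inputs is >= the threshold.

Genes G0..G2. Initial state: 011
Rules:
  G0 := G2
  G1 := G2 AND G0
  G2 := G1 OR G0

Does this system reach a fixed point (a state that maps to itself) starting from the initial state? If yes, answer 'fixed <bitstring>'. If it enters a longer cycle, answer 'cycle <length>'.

Answer: fixed 111

Derivation:
Step 0: 011
Step 1: G0=G2=1 G1=G2&G0=1&0=0 G2=G1|G0=1|0=1 -> 101
Step 2: G0=G2=1 G1=G2&G0=1&1=1 G2=G1|G0=0|1=1 -> 111
Step 3: G0=G2=1 G1=G2&G0=1&1=1 G2=G1|G0=1|1=1 -> 111
Fixed point reached at step 2: 111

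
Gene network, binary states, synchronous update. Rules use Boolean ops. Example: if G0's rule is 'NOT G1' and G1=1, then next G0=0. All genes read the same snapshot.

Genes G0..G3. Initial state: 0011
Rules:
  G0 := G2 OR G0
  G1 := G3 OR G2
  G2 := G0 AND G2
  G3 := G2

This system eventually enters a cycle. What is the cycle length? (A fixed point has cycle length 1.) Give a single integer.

Answer: 1

Derivation:
Step 0: 0011
Step 1: G0=G2|G0=1|0=1 G1=G3|G2=1|1=1 G2=G0&G2=0&1=0 G3=G2=1 -> 1101
Step 2: G0=G2|G0=0|1=1 G1=G3|G2=1|0=1 G2=G0&G2=1&0=0 G3=G2=0 -> 1100
Step 3: G0=G2|G0=0|1=1 G1=G3|G2=0|0=0 G2=G0&G2=1&0=0 G3=G2=0 -> 1000
Step 4: G0=G2|G0=0|1=1 G1=G3|G2=0|0=0 G2=G0&G2=1&0=0 G3=G2=0 -> 1000
State from step 4 equals state from step 3 -> cycle length 1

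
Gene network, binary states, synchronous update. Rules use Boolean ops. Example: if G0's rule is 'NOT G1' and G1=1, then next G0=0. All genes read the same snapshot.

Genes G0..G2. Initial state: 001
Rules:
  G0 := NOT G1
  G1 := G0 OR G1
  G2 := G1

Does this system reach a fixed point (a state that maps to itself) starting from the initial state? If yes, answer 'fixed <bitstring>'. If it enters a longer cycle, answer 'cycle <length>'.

Step 0: 001
Step 1: G0=NOT G1=NOT 0=1 G1=G0|G1=0|0=0 G2=G1=0 -> 100
Step 2: G0=NOT G1=NOT 0=1 G1=G0|G1=1|0=1 G2=G1=0 -> 110
Step 3: G0=NOT G1=NOT 1=0 G1=G0|G1=1|1=1 G2=G1=1 -> 011
Step 4: G0=NOT G1=NOT 1=0 G1=G0|G1=0|1=1 G2=G1=1 -> 011
Fixed point reached at step 3: 011

Answer: fixed 011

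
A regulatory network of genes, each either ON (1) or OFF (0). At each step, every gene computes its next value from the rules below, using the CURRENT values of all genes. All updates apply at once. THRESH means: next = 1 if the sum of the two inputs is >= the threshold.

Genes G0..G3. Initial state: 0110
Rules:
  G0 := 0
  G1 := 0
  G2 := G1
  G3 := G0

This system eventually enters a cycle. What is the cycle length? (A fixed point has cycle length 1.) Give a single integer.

Step 0: 0110
Step 1: G0=0(const) G1=0(const) G2=G1=1 G3=G0=0 -> 0010
Step 2: G0=0(const) G1=0(const) G2=G1=0 G3=G0=0 -> 0000
Step 3: G0=0(const) G1=0(const) G2=G1=0 G3=G0=0 -> 0000
State from step 3 equals state from step 2 -> cycle length 1

Answer: 1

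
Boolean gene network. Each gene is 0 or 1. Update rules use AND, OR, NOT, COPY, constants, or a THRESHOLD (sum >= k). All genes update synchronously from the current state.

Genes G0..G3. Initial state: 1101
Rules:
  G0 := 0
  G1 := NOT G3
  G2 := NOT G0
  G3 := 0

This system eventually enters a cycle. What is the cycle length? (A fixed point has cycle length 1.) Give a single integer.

Step 0: 1101
Step 1: G0=0(const) G1=NOT G3=NOT 1=0 G2=NOT G0=NOT 1=0 G3=0(const) -> 0000
Step 2: G0=0(const) G1=NOT G3=NOT 0=1 G2=NOT G0=NOT 0=1 G3=0(const) -> 0110
Step 3: G0=0(const) G1=NOT G3=NOT 0=1 G2=NOT G0=NOT 0=1 G3=0(const) -> 0110
State from step 3 equals state from step 2 -> cycle length 1

Answer: 1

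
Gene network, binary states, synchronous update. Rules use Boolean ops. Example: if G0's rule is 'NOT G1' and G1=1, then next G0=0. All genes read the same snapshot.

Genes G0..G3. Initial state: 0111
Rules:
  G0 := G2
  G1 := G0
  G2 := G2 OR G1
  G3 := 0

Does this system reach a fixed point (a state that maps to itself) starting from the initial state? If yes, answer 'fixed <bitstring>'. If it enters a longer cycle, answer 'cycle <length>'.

Step 0: 0111
Step 1: G0=G2=1 G1=G0=0 G2=G2|G1=1|1=1 G3=0(const) -> 1010
Step 2: G0=G2=1 G1=G0=1 G2=G2|G1=1|0=1 G3=0(const) -> 1110
Step 3: G0=G2=1 G1=G0=1 G2=G2|G1=1|1=1 G3=0(const) -> 1110
Fixed point reached at step 2: 1110

Answer: fixed 1110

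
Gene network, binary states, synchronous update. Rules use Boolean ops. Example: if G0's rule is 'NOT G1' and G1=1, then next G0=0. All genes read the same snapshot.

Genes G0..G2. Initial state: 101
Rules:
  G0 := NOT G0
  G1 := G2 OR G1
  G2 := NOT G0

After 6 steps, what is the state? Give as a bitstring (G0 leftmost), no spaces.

Step 1: G0=NOT G0=NOT 1=0 G1=G2|G1=1|0=1 G2=NOT G0=NOT 1=0 -> 010
Step 2: G0=NOT G0=NOT 0=1 G1=G2|G1=0|1=1 G2=NOT G0=NOT 0=1 -> 111
Step 3: G0=NOT G0=NOT 1=0 G1=G2|G1=1|1=1 G2=NOT G0=NOT 1=0 -> 010
Step 4: G0=NOT G0=NOT 0=1 G1=G2|G1=0|1=1 G2=NOT G0=NOT 0=1 -> 111
Step 5: G0=NOT G0=NOT 1=0 G1=G2|G1=1|1=1 G2=NOT G0=NOT 1=0 -> 010
Step 6: G0=NOT G0=NOT 0=1 G1=G2|G1=0|1=1 G2=NOT G0=NOT 0=1 -> 111

111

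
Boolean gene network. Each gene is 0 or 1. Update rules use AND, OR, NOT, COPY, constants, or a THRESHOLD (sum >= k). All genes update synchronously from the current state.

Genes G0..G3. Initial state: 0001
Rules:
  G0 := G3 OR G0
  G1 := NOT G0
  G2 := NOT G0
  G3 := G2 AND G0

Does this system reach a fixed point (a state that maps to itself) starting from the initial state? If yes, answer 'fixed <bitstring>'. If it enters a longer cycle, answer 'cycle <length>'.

Answer: fixed 1000

Derivation:
Step 0: 0001
Step 1: G0=G3|G0=1|0=1 G1=NOT G0=NOT 0=1 G2=NOT G0=NOT 0=1 G3=G2&G0=0&0=0 -> 1110
Step 2: G0=G3|G0=0|1=1 G1=NOT G0=NOT 1=0 G2=NOT G0=NOT 1=0 G3=G2&G0=1&1=1 -> 1001
Step 3: G0=G3|G0=1|1=1 G1=NOT G0=NOT 1=0 G2=NOT G0=NOT 1=0 G3=G2&G0=0&1=0 -> 1000
Step 4: G0=G3|G0=0|1=1 G1=NOT G0=NOT 1=0 G2=NOT G0=NOT 1=0 G3=G2&G0=0&1=0 -> 1000
Fixed point reached at step 3: 1000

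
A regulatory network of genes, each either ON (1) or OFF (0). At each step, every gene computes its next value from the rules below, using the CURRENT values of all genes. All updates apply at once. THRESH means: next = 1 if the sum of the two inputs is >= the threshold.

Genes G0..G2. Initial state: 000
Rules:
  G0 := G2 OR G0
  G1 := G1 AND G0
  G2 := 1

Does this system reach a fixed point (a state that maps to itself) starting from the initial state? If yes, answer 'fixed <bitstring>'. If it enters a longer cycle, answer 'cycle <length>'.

Step 0: 000
Step 1: G0=G2|G0=0|0=0 G1=G1&G0=0&0=0 G2=1(const) -> 001
Step 2: G0=G2|G0=1|0=1 G1=G1&G0=0&0=0 G2=1(const) -> 101
Step 3: G0=G2|G0=1|1=1 G1=G1&G0=0&1=0 G2=1(const) -> 101
Fixed point reached at step 2: 101

Answer: fixed 101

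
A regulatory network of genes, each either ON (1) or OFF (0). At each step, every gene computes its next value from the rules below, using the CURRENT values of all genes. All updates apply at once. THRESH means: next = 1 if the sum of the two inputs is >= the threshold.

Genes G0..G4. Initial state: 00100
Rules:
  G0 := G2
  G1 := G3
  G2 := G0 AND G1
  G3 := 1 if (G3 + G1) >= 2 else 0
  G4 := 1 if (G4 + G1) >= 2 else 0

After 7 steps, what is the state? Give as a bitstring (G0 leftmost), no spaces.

Step 1: G0=G2=1 G1=G3=0 G2=G0&G1=0&0=0 G3=(0+0>=2)=0 G4=(0+0>=2)=0 -> 10000
Step 2: G0=G2=0 G1=G3=0 G2=G0&G1=1&0=0 G3=(0+0>=2)=0 G4=(0+0>=2)=0 -> 00000
Step 3: G0=G2=0 G1=G3=0 G2=G0&G1=0&0=0 G3=(0+0>=2)=0 G4=(0+0>=2)=0 -> 00000
Step 4: G0=G2=0 G1=G3=0 G2=G0&G1=0&0=0 G3=(0+0>=2)=0 G4=(0+0>=2)=0 -> 00000
Step 5: G0=G2=0 G1=G3=0 G2=G0&G1=0&0=0 G3=(0+0>=2)=0 G4=(0+0>=2)=0 -> 00000
Step 6: G0=G2=0 G1=G3=0 G2=G0&G1=0&0=0 G3=(0+0>=2)=0 G4=(0+0>=2)=0 -> 00000
Step 7: G0=G2=0 G1=G3=0 G2=G0&G1=0&0=0 G3=(0+0>=2)=0 G4=(0+0>=2)=0 -> 00000

00000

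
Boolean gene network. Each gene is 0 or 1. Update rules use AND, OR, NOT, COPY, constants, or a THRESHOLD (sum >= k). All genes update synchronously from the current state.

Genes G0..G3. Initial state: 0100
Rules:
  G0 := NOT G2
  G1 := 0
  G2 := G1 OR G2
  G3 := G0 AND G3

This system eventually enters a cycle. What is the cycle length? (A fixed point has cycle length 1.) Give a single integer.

Answer: 1

Derivation:
Step 0: 0100
Step 1: G0=NOT G2=NOT 0=1 G1=0(const) G2=G1|G2=1|0=1 G3=G0&G3=0&0=0 -> 1010
Step 2: G0=NOT G2=NOT 1=0 G1=0(const) G2=G1|G2=0|1=1 G3=G0&G3=1&0=0 -> 0010
Step 3: G0=NOT G2=NOT 1=0 G1=0(const) G2=G1|G2=0|1=1 G3=G0&G3=0&0=0 -> 0010
State from step 3 equals state from step 2 -> cycle length 1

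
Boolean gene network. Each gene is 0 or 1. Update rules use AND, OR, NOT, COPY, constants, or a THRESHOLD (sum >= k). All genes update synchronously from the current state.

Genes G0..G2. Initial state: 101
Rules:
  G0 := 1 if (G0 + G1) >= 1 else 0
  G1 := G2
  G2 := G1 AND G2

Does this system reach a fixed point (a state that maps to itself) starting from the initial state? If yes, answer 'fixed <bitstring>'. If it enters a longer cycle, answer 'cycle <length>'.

Step 0: 101
Step 1: G0=(1+0>=1)=1 G1=G2=1 G2=G1&G2=0&1=0 -> 110
Step 2: G0=(1+1>=1)=1 G1=G2=0 G2=G1&G2=1&0=0 -> 100
Step 3: G0=(1+0>=1)=1 G1=G2=0 G2=G1&G2=0&0=0 -> 100
Fixed point reached at step 2: 100

Answer: fixed 100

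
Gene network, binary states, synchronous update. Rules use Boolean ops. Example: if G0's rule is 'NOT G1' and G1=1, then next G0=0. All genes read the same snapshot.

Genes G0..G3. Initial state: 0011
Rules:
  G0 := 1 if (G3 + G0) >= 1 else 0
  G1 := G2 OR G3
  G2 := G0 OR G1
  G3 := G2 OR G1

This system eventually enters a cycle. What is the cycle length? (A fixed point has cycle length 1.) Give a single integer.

Answer: 1

Derivation:
Step 0: 0011
Step 1: G0=(1+0>=1)=1 G1=G2|G3=1|1=1 G2=G0|G1=0|0=0 G3=G2|G1=1|0=1 -> 1101
Step 2: G0=(1+1>=1)=1 G1=G2|G3=0|1=1 G2=G0|G1=1|1=1 G3=G2|G1=0|1=1 -> 1111
Step 3: G0=(1+1>=1)=1 G1=G2|G3=1|1=1 G2=G0|G1=1|1=1 G3=G2|G1=1|1=1 -> 1111
State from step 3 equals state from step 2 -> cycle length 1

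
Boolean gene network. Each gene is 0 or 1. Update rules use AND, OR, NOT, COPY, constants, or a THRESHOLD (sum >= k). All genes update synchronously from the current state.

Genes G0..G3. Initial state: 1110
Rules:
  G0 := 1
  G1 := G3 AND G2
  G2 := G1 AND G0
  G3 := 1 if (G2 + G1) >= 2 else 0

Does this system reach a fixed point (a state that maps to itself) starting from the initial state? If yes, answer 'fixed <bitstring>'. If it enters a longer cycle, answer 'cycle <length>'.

Answer: fixed 1000

Derivation:
Step 0: 1110
Step 1: G0=1(const) G1=G3&G2=0&1=0 G2=G1&G0=1&1=1 G3=(1+1>=2)=1 -> 1011
Step 2: G0=1(const) G1=G3&G2=1&1=1 G2=G1&G0=0&1=0 G3=(1+0>=2)=0 -> 1100
Step 3: G0=1(const) G1=G3&G2=0&0=0 G2=G1&G0=1&1=1 G3=(0+1>=2)=0 -> 1010
Step 4: G0=1(const) G1=G3&G2=0&1=0 G2=G1&G0=0&1=0 G3=(1+0>=2)=0 -> 1000
Step 5: G0=1(const) G1=G3&G2=0&0=0 G2=G1&G0=0&1=0 G3=(0+0>=2)=0 -> 1000
Fixed point reached at step 4: 1000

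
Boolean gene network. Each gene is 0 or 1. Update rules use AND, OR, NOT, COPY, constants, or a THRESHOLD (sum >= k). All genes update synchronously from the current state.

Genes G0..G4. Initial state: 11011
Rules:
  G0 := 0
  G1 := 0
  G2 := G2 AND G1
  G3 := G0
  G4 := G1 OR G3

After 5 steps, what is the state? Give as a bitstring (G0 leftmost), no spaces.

Step 1: G0=0(const) G1=0(const) G2=G2&G1=0&1=0 G3=G0=1 G4=G1|G3=1|1=1 -> 00011
Step 2: G0=0(const) G1=0(const) G2=G2&G1=0&0=0 G3=G0=0 G4=G1|G3=0|1=1 -> 00001
Step 3: G0=0(const) G1=0(const) G2=G2&G1=0&0=0 G3=G0=0 G4=G1|G3=0|0=0 -> 00000
Step 4: G0=0(const) G1=0(const) G2=G2&G1=0&0=0 G3=G0=0 G4=G1|G3=0|0=0 -> 00000
Step 5: G0=0(const) G1=0(const) G2=G2&G1=0&0=0 G3=G0=0 G4=G1|G3=0|0=0 -> 00000

00000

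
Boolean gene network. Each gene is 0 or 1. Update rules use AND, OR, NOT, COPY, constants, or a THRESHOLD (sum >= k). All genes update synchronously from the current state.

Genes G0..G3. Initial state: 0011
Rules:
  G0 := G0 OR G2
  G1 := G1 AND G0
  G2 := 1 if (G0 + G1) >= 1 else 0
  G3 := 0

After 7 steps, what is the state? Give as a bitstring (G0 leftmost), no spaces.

Step 1: G0=G0|G2=0|1=1 G1=G1&G0=0&0=0 G2=(0+0>=1)=0 G3=0(const) -> 1000
Step 2: G0=G0|G2=1|0=1 G1=G1&G0=0&1=0 G2=(1+0>=1)=1 G3=0(const) -> 1010
Step 3: G0=G0|G2=1|1=1 G1=G1&G0=0&1=0 G2=(1+0>=1)=1 G3=0(const) -> 1010
Step 4: G0=G0|G2=1|1=1 G1=G1&G0=0&1=0 G2=(1+0>=1)=1 G3=0(const) -> 1010
Step 5: G0=G0|G2=1|1=1 G1=G1&G0=0&1=0 G2=(1+0>=1)=1 G3=0(const) -> 1010
Step 6: G0=G0|G2=1|1=1 G1=G1&G0=0&1=0 G2=(1+0>=1)=1 G3=0(const) -> 1010
Step 7: G0=G0|G2=1|1=1 G1=G1&G0=0&1=0 G2=(1+0>=1)=1 G3=0(const) -> 1010

1010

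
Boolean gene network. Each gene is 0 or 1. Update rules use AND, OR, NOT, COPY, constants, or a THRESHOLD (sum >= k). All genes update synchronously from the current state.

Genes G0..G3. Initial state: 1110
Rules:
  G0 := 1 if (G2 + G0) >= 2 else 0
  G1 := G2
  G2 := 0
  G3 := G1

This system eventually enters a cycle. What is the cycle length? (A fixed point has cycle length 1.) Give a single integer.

Answer: 1

Derivation:
Step 0: 1110
Step 1: G0=(1+1>=2)=1 G1=G2=1 G2=0(const) G3=G1=1 -> 1101
Step 2: G0=(0+1>=2)=0 G1=G2=0 G2=0(const) G3=G1=1 -> 0001
Step 3: G0=(0+0>=2)=0 G1=G2=0 G2=0(const) G3=G1=0 -> 0000
Step 4: G0=(0+0>=2)=0 G1=G2=0 G2=0(const) G3=G1=0 -> 0000
State from step 4 equals state from step 3 -> cycle length 1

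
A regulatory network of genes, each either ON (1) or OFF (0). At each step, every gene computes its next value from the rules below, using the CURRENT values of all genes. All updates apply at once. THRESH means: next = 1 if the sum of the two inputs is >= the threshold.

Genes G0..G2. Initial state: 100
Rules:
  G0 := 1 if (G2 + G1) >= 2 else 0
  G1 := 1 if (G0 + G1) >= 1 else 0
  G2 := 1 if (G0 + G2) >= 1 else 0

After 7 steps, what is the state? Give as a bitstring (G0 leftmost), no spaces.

Step 1: G0=(0+0>=2)=0 G1=(1+0>=1)=1 G2=(1+0>=1)=1 -> 011
Step 2: G0=(1+1>=2)=1 G1=(0+1>=1)=1 G2=(0+1>=1)=1 -> 111
Step 3: G0=(1+1>=2)=1 G1=(1+1>=1)=1 G2=(1+1>=1)=1 -> 111
Step 4: G0=(1+1>=2)=1 G1=(1+1>=1)=1 G2=(1+1>=1)=1 -> 111
Step 5: G0=(1+1>=2)=1 G1=(1+1>=1)=1 G2=(1+1>=1)=1 -> 111
Step 6: G0=(1+1>=2)=1 G1=(1+1>=1)=1 G2=(1+1>=1)=1 -> 111
Step 7: G0=(1+1>=2)=1 G1=(1+1>=1)=1 G2=(1+1>=1)=1 -> 111

111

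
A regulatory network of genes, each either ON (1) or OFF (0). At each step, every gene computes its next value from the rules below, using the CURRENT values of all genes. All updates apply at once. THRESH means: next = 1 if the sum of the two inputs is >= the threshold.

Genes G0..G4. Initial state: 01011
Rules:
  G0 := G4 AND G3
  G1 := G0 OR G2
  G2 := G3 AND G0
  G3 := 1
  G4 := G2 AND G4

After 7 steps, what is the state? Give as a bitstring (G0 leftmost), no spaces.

Step 1: G0=G4&G3=1&1=1 G1=G0|G2=0|0=0 G2=G3&G0=1&0=0 G3=1(const) G4=G2&G4=0&1=0 -> 10010
Step 2: G0=G4&G3=0&1=0 G1=G0|G2=1|0=1 G2=G3&G0=1&1=1 G3=1(const) G4=G2&G4=0&0=0 -> 01110
Step 3: G0=G4&G3=0&1=0 G1=G0|G2=0|1=1 G2=G3&G0=1&0=0 G3=1(const) G4=G2&G4=1&0=0 -> 01010
Step 4: G0=G4&G3=0&1=0 G1=G0|G2=0|0=0 G2=G3&G0=1&0=0 G3=1(const) G4=G2&G4=0&0=0 -> 00010
Step 5: G0=G4&G3=0&1=0 G1=G0|G2=0|0=0 G2=G3&G0=1&0=0 G3=1(const) G4=G2&G4=0&0=0 -> 00010
Step 6: G0=G4&G3=0&1=0 G1=G0|G2=0|0=0 G2=G3&G0=1&0=0 G3=1(const) G4=G2&G4=0&0=0 -> 00010
Step 7: G0=G4&G3=0&1=0 G1=G0|G2=0|0=0 G2=G3&G0=1&0=0 G3=1(const) G4=G2&G4=0&0=0 -> 00010

00010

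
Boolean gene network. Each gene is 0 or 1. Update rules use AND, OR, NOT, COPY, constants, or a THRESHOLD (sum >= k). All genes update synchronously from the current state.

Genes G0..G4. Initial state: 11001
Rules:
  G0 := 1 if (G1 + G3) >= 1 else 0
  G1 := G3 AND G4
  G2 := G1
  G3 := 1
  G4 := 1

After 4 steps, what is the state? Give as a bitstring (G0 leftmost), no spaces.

Step 1: G0=(1+0>=1)=1 G1=G3&G4=0&1=0 G2=G1=1 G3=1(const) G4=1(const) -> 10111
Step 2: G0=(0+1>=1)=1 G1=G3&G4=1&1=1 G2=G1=0 G3=1(const) G4=1(const) -> 11011
Step 3: G0=(1+1>=1)=1 G1=G3&G4=1&1=1 G2=G1=1 G3=1(const) G4=1(const) -> 11111
Step 4: G0=(1+1>=1)=1 G1=G3&G4=1&1=1 G2=G1=1 G3=1(const) G4=1(const) -> 11111

11111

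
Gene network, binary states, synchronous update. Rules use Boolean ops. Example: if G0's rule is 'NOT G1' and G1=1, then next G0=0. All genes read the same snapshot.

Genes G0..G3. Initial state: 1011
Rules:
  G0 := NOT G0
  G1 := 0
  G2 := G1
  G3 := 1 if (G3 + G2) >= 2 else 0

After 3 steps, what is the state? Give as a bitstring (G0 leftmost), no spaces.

Step 1: G0=NOT G0=NOT 1=0 G1=0(const) G2=G1=0 G3=(1+1>=2)=1 -> 0001
Step 2: G0=NOT G0=NOT 0=1 G1=0(const) G2=G1=0 G3=(1+0>=2)=0 -> 1000
Step 3: G0=NOT G0=NOT 1=0 G1=0(const) G2=G1=0 G3=(0+0>=2)=0 -> 0000

0000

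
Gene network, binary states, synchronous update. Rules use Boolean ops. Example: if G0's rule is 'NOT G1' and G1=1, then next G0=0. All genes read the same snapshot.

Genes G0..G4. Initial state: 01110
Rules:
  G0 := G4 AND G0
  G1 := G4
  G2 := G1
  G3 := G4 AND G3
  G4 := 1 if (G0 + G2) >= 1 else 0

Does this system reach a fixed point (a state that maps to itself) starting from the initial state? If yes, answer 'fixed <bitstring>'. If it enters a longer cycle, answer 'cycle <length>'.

Step 0: 01110
Step 1: G0=G4&G0=0&0=0 G1=G4=0 G2=G1=1 G3=G4&G3=0&1=0 G4=(0+1>=1)=1 -> 00101
Step 2: G0=G4&G0=1&0=0 G1=G4=1 G2=G1=0 G3=G4&G3=1&0=0 G4=(0+1>=1)=1 -> 01001
Step 3: G0=G4&G0=1&0=0 G1=G4=1 G2=G1=1 G3=G4&G3=1&0=0 G4=(0+0>=1)=0 -> 01100
Step 4: G0=G4&G0=0&0=0 G1=G4=0 G2=G1=1 G3=G4&G3=0&0=0 G4=(0+1>=1)=1 -> 00101
Cycle of length 3 starting at step 1 -> no fixed point

Answer: cycle 3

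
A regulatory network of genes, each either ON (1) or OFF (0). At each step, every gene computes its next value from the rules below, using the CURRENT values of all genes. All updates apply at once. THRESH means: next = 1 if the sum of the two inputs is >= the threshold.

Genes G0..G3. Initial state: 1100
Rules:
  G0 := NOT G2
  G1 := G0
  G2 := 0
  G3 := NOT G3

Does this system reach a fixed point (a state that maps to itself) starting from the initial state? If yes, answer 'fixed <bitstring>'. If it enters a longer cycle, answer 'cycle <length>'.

Step 0: 1100
Step 1: G0=NOT G2=NOT 0=1 G1=G0=1 G2=0(const) G3=NOT G3=NOT 0=1 -> 1101
Step 2: G0=NOT G2=NOT 0=1 G1=G0=1 G2=0(const) G3=NOT G3=NOT 1=0 -> 1100
Cycle of length 2 starting at step 0 -> no fixed point

Answer: cycle 2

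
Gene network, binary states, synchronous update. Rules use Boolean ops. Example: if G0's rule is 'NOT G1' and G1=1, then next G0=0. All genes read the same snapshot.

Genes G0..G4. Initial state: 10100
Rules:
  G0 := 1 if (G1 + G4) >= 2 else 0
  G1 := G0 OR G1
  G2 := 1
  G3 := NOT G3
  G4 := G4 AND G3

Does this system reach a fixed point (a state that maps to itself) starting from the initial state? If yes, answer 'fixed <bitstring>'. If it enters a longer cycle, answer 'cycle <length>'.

Step 0: 10100
Step 1: G0=(0+0>=2)=0 G1=G0|G1=1|0=1 G2=1(const) G3=NOT G3=NOT 0=1 G4=G4&G3=0&0=0 -> 01110
Step 2: G0=(1+0>=2)=0 G1=G0|G1=0|1=1 G2=1(const) G3=NOT G3=NOT 1=0 G4=G4&G3=0&1=0 -> 01100
Step 3: G0=(1+0>=2)=0 G1=G0|G1=0|1=1 G2=1(const) G3=NOT G3=NOT 0=1 G4=G4&G3=0&0=0 -> 01110
Cycle of length 2 starting at step 1 -> no fixed point

Answer: cycle 2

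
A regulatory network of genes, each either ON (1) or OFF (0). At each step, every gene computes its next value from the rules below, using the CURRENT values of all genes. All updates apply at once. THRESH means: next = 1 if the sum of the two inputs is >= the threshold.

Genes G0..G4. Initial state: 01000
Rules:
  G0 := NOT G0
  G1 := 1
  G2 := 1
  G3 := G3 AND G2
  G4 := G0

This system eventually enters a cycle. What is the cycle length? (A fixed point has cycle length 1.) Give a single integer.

Step 0: 01000
Step 1: G0=NOT G0=NOT 0=1 G1=1(const) G2=1(const) G3=G3&G2=0&0=0 G4=G0=0 -> 11100
Step 2: G0=NOT G0=NOT 1=0 G1=1(const) G2=1(const) G3=G3&G2=0&1=0 G4=G0=1 -> 01101
Step 3: G0=NOT G0=NOT 0=1 G1=1(const) G2=1(const) G3=G3&G2=0&1=0 G4=G0=0 -> 11100
State from step 3 equals state from step 1 -> cycle length 2

Answer: 2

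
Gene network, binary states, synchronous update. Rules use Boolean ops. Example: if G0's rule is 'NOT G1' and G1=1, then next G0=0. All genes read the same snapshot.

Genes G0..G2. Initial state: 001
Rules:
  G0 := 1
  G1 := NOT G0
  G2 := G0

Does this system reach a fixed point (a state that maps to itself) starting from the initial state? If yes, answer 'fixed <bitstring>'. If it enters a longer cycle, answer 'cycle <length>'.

Answer: fixed 101

Derivation:
Step 0: 001
Step 1: G0=1(const) G1=NOT G0=NOT 0=1 G2=G0=0 -> 110
Step 2: G0=1(const) G1=NOT G0=NOT 1=0 G2=G0=1 -> 101
Step 3: G0=1(const) G1=NOT G0=NOT 1=0 G2=G0=1 -> 101
Fixed point reached at step 2: 101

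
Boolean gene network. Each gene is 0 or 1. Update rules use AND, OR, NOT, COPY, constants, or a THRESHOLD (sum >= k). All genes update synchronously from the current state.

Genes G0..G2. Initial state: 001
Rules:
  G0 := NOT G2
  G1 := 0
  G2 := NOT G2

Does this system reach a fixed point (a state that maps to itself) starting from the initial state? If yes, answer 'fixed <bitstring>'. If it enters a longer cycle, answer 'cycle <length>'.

Answer: cycle 2

Derivation:
Step 0: 001
Step 1: G0=NOT G2=NOT 1=0 G1=0(const) G2=NOT G2=NOT 1=0 -> 000
Step 2: G0=NOT G2=NOT 0=1 G1=0(const) G2=NOT G2=NOT 0=1 -> 101
Step 3: G0=NOT G2=NOT 1=0 G1=0(const) G2=NOT G2=NOT 1=0 -> 000
Cycle of length 2 starting at step 1 -> no fixed point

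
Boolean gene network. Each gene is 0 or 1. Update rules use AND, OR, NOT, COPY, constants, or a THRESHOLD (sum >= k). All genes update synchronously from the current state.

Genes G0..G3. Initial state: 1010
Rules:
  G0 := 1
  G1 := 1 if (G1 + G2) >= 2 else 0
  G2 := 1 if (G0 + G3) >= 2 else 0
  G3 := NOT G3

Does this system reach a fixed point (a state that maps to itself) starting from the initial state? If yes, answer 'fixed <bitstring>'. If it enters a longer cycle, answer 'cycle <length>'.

Answer: cycle 2

Derivation:
Step 0: 1010
Step 1: G0=1(const) G1=(0+1>=2)=0 G2=(1+0>=2)=0 G3=NOT G3=NOT 0=1 -> 1001
Step 2: G0=1(const) G1=(0+0>=2)=0 G2=(1+1>=2)=1 G3=NOT G3=NOT 1=0 -> 1010
Cycle of length 2 starting at step 0 -> no fixed point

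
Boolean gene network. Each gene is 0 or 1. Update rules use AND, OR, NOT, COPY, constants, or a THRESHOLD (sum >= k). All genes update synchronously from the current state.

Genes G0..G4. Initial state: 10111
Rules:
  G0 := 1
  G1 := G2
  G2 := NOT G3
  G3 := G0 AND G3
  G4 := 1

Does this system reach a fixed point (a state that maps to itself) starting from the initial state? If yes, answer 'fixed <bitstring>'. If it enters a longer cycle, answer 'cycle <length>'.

Answer: fixed 10011

Derivation:
Step 0: 10111
Step 1: G0=1(const) G1=G2=1 G2=NOT G3=NOT 1=0 G3=G0&G3=1&1=1 G4=1(const) -> 11011
Step 2: G0=1(const) G1=G2=0 G2=NOT G3=NOT 1=0 G3=G0&G3=1&1=1 G4=1(const) -> 10011
Step 3: G0=1(const) G1=G2=0 G2=NOT G3=NOT 1=0 G3=G0&G3=1&1=1 G4=1(const) -> 10011
Fixed point reached at step 2: 10011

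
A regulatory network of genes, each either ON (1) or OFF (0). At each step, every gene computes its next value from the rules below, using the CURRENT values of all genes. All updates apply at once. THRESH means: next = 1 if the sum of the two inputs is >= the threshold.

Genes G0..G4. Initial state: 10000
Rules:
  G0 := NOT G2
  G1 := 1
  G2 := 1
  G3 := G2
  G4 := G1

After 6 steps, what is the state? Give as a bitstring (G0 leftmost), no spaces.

Step 1: G0=NOT G2=NOT 0=1 G1=1(const) G2=1(const) G3=G2=0 G4=G1=0 -> 11100
Step 2: G0=NOT G2=NOT 1=0 G1=1(const) G2=1(const) G3=G2=1 G4=G1=1 -> 01111
Step 3: G0=NOT G2=NOT 1=0 G1=1(const) G2=1(const) G3=G2=1 G4=G1=1 -> 01111
Step 4: G0=NOT G2=NOT 1=0 G1=1(const) G2=1(const) G3=G2=1 G4=G1=1 -> 01111
Step 5: G0=NOT G2=NOT 1=0 G1=1(const) G2=1(const) G3=G2=1 G4=G1=1 -> 01111
Step 6: G0=NOT G2=NOT 1=0 G1=1(const) G2=1(const) G3=G2=1 G4=G1=1 -> 01111

01111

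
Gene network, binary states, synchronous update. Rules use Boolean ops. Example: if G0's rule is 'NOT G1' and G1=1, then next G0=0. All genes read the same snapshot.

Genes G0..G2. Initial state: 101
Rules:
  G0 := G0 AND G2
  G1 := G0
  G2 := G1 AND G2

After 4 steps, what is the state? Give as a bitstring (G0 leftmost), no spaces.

Step 1: G0=G0&G2=1&1=1 G1=G0=1 G2=G1&G2=0&1=0 -> 110
Step 2: G0=G0&G2=1&0=0 G1=G0=1 G2=G1&G2=1&0=0 -> 010
Step 3: G0=G0&G2=0&0=0 G1=G0=0 G2=G1&G2=1&0=0 -> 000
Step 4: G0=G0&G2=0&0=0 G1=G0=0 G2=G1&G2=0&0=0 -> 000

000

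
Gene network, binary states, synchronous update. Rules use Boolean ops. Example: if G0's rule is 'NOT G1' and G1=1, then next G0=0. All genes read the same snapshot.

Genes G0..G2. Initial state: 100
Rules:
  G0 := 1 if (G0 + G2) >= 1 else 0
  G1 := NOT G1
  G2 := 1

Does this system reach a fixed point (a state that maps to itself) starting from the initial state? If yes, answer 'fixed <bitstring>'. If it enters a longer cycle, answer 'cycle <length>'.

Step 0: 100
Step 1: G0=(1+0>=1)=1 G1=NOT G1=NOT 0=1 G2=1(const) -> 111
Step 2: G0=(1+1>=1)=1 G1=NOT G1=NOT 1=0 G2=1(const) -> 101
Step 3: G0=(1+1>=1)=1 G1=NOT G1=NOT 0=1 G2=1(const) -> 111
Cycle of length 2 starting at step 1 -> no fixed point

Answer: cycle 2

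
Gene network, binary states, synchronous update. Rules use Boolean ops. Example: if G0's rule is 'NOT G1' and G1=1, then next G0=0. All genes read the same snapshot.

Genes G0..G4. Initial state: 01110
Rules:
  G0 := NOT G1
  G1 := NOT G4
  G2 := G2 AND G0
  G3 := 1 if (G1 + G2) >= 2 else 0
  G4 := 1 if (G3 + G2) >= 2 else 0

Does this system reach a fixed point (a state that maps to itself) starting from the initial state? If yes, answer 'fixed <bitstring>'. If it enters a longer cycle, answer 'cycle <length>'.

Answer: fixed 01000

Derivation:
Step 0: 01110
Step 1: G0=NOT G1=NOT 1=0 G1=NOT G4=NOT 0=1 G2=G2&G0=1&0=0 G3=(1+1>=2)=1 G4=(1+1>=2)=1 -> 01011
Step 2: G0=NOT G1=NOT 1=0 G1=NOT G4=NOT 1=0 G2=G2&G0=0&0=0 G3=(1+0>=2)=0 G4=(1+0>=2)=0 -> 00000
Step 3: G0=NOT G1=NOT 0=1 G1=NOT G4=NOT 0=1 G2=G2&G0=0&0=0 G3=(0+0>=2)=0 G4=(0+0>=2)=0 -> 11000
Step 4: G0=NOT G1=NOT 1=0 G1=NOT G4=NOT 0=1 G2=G2&G0=0&1=0 G3=(1+0>=2)=0 G4=(0+0>=2)=0 -> 01000
Step 5: G0=NOT G1=NOT 1=0 G1=NOT G4=NOT 0=1 G2=G2&G0=0&0=0 G3=(1+0>=2)=0 G4=(0+0>=2)=0 -> 01000
Fixed point reached at step 4: 01000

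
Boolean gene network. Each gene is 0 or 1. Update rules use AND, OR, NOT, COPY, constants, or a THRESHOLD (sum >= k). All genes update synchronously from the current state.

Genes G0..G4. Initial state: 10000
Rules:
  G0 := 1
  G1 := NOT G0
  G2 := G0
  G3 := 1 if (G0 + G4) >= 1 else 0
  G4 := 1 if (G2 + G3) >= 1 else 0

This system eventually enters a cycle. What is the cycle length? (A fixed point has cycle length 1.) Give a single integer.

Answer: 1

Derivation:
Step 0: 10000
Step 1: G0=1(const) G1=NOT G0=NOT 1=0 G2=G0=1 G3=(1+0>=1)=1 G4=(0+0>=1)=0 -> 10110
Step 2: G0=1(const) G1=NOT G0=NOT 1=0 G2=G0=1 G3=(1+0>=1)=1 G4=(1+1>=1)=1 -> 10111
Step 3: G0=1(const) G1=NOT G0=NOT 1=0 G2=G0=1 G3=(1+1>=1)=1 G4=(1+1>=1)=1 -> 10111
State from step 3 equals state from step 2 -> cycle length 1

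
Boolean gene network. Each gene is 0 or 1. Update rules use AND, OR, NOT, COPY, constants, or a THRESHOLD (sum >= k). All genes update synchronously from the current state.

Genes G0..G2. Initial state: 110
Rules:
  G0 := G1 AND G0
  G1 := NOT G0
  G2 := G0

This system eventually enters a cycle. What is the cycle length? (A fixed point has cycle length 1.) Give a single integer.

Answer: 1

Derivation:
Step 0: 110
Step 1: G0=G1&G0=1&1=1 G1=NOT G0=NOT 1=0 G2=G0=1 -> 101
Step 2: G0=G1&G0=0&1=0 G1=NOT G0=NOT 1=0 G2=G0=1 -> 001
Step 3: G0=G1&G0=0&0=0 G1=NOT G0=NOT 0=1 G2=G0=0 -> 010
Step 4: G0=G1&G0=1&0=0 G1=NOT G0=NOT 0=1 G2=G0=0 -> 010
State from step 4 equals state from step 3 -> cycle length 1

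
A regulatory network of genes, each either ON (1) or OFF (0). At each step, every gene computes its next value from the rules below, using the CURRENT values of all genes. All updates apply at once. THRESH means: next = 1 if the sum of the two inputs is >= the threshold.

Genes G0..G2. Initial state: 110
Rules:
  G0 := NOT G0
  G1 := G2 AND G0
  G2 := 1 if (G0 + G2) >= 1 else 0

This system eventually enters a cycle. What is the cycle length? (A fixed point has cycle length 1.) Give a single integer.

Answer: 2

Derivation:
Step 0: 110
Step 1: G0=NOT G0=NOT 1=0 G1=G2&G0=0&1=0 G2=(1+0>=1)=1 -> 001
Step 2: G0=NOT G0=NOT 0=1 G1=G2&G0=1&0=0 G2=(0+1>=1)=1 -> 101
Step 3: G0=NOT G0=NOT 1=0 G1=G2&G0=1&1=1 G2=(1+1>=1)=1 -> 011
Step 4: G0=NOT G0=NOT 0=1 G1=G2&G0=1&0=0 G2=(0+1>=1)=1 -> 101
State from step 4 equals state from step 2 -> cycle length 2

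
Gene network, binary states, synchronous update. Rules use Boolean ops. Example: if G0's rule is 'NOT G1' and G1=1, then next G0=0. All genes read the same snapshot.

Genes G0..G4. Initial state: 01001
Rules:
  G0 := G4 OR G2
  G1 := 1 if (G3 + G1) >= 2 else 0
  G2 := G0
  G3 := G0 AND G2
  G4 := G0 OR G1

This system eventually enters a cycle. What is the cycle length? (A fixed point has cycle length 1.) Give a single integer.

Answer: 1

Derivation:
Step 0: 01001
Step 1: G0=G4|G2=1|0=1 G1=(0+1>=2)=0 G2=G0=0 G3=G0&G2=0&0=0 G4=G0|G1=0|1=1 -> 10001
Step 2: G0=G4|G2=1|0=1 G1=(0+0>=2)=0 G2=G0=1 G3=G0&G2=1&0=0 G4=G0|G1=1|0=1 -> 10101
Step 3: G0=G4|G2=1|1=1 G1=(0+0>=2)=0 G2=G0=1 G3=G0&G2=1&1=1 G4=G0|G1=1|0=1 -> 10111
Step 4: G0=G4|G2=1|1=1 G1=(1+0>=2)=0 G2=G0=1 G3=G0&G2=1&1=1 G4=G0|G1=1|0=1 -> 10111
State from step 4 equals state from step 3 -> cycle length 1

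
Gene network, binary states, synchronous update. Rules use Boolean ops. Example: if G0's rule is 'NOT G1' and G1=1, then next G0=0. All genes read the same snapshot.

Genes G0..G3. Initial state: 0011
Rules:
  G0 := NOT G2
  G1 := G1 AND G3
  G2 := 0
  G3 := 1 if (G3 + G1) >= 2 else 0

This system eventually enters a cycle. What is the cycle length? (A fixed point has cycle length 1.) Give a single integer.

Step 0: 0011
Step 1: G0=NOT G2=NOT 1=0 G1=G1&G3=0&1=0 G2=0(const) G3=(1+0>=2)=0 -> 0000
Step 2: G0=NOT G2=NOT 0=1 G1=G1&G3=0&0=0 G2=0(const) G3=(0+0>=2)=0 -> 1000
Step 3: G0=NOT G2=NOT 0=1 G1=G1&G3=0&0=0 G2=0(const) G3=(0+0>=2)=0 -> 1000
State from step 3 equals state from step 2 -> cycle length 1

Answer: 1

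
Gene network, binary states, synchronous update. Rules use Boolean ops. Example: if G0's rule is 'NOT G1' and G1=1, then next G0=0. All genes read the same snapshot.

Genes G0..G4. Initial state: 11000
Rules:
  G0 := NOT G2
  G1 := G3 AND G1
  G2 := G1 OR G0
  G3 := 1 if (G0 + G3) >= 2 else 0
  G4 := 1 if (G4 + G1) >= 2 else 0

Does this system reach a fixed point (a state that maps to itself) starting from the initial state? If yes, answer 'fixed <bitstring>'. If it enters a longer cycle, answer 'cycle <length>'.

Step 0: 11000
Step 1: G0=NOT G2=NOT 0=1 G1=G3&G1=0&1=0 G2=G1|G0=1|1=1 G3=(1+0>=2)=0 G4=(0+1>=2)=0 -> 10100
Step 2: G0=NOT G2=NOT 1=0 G1=G3&G1=0&0=0 G2=G1|G0=0|1=1 G3=(1+0>=2)=0 G4=(0+0>=2)=0 -> 00100
Step 3: G0=NOT G2=NOT 1=0 G1=G3&G1=0&0=0 G2=G1|G0=0|0=0 G3=(0+0>=2)=0 G4=(0+0>=2)=0 -> 00000
Step 4: G0=NOT G2=NOT 0=1 G1=G3&G1=0&0=0 G2=G1|G0=0|0=0 G3=(0+0>=2)=0 G4=(0+0>=2)=0 -> 10000
Step 5: G0=NOT G2=NOT 0=1 G1=G3&G1=0&0=0 G2=G1|G0=0|1=1 G3=(1+0>=2)=0 G4=(0+0>=2)=0 -> 10100
Cycle of length 4 starting at step 1 -> no fixed point

Answer: cycle 4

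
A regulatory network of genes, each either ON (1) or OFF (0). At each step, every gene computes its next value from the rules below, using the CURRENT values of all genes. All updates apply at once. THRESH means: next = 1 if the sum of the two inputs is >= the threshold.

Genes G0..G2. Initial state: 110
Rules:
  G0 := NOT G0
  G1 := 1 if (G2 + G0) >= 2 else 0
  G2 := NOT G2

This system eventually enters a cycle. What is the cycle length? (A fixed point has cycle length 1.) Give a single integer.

Step 0: 110
Step 1: G0=NOT G0=NOT 1=0 G1=(0+1>=2)=0 G2=NOT G2=NOT 0=1 -> 001
Step 2: G0=NOT G0=NOT 0=1 G1=(1+0>=2)=0 G2=NOT G2=NOT 1=0 -> 100
Step 3: G0=NOT G0=NOT 1=0 G1=(0+1>=2)=0 G2=NOT G2=NOT 0=1 -> 001
State from step 3 equals state from step 1 -> cycle length 2

Answer: 2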